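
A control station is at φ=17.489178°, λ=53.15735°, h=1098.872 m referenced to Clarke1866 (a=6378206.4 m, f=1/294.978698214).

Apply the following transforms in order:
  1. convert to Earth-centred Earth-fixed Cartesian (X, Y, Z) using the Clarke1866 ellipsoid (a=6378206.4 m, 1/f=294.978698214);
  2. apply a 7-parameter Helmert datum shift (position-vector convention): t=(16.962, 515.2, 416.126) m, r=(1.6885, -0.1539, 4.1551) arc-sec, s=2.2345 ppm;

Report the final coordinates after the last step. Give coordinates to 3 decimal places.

start: φ=17.489178°, λ=53.157350°, h=1098.872 m
→ ECEF (a=6378206.400, f=1/294.978698214): X=3649448.5140, Y=4870755.3441, Z=1904752.8330
→ Helmert 7p (PV): X=3649374.0903, Y=4871339.3517, Z=1905215.8106

X=3649374.090 m, Y=4871339.352 m, Z=1905215.811 m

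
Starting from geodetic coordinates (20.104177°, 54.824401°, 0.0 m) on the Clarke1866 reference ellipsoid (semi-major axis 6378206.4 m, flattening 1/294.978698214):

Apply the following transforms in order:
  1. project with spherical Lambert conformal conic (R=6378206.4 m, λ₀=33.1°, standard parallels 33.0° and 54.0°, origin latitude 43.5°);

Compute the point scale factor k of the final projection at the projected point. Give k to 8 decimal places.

start: φ=20.104177°, λ=54.824401°, h=0.000 m
→ into lcc (λ₀=33.1°): φ=20.10417700°, λ−λ₀=21.72440100°
scale k = 1.06361370

1.06361370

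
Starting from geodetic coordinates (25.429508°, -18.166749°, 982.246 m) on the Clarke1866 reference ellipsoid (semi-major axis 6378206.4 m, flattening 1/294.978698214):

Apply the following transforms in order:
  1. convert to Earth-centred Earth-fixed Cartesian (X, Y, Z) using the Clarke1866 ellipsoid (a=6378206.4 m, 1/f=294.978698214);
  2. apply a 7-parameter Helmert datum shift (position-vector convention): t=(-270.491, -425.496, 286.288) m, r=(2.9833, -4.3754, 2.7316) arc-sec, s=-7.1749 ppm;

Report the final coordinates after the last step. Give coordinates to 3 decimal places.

X=5477036.579 m, Y=-1797728.770 m, Z=2722743.557 m

start: φ=25.429508°, λ=-18.166749°, h=982.246 m
→ ECEF (a=6378206.400, f=1/294.978698214): X=5477380.3153, Y=-1797349.3319, Z=2722386.6088
→ Helmert 7p (PV): X=5477036.5788, Y=-1797728.7695, Z=2722743.5566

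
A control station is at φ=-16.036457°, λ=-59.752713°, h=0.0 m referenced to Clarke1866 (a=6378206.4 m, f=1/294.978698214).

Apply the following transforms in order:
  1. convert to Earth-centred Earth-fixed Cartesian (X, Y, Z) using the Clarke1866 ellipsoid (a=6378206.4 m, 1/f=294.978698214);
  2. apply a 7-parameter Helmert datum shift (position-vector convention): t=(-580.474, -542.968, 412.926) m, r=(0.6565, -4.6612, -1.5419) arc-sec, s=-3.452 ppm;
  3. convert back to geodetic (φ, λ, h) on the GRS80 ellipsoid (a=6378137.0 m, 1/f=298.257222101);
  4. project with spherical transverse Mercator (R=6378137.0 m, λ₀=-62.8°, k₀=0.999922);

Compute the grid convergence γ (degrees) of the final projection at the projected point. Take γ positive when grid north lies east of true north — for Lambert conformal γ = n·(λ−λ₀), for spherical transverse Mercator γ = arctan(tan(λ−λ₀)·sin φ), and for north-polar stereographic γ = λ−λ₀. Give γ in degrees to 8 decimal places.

start: φ=-16.036457°, λ=-59.752713°, h=0.000 m
→ ECEF (a=6378206.400, f=1/294.978698214): X=3088684.3810, Y=-5296830.9001, Z=-1750498.7617
→ Helmert 7p (PV): X=3088093.2073, Y=-5297373.1008, Z=-1750026.8534
→ geod (Bowring, a=6378137.000): φ=-16.03079414°, λ=-59.76003705°, h=84.9685 m
→ into tm (λ₀=-62.8°): φ=-16.03079414°, λ−λ₀=3.03996295°
convergence γ = -0.84022620°

-0.84022620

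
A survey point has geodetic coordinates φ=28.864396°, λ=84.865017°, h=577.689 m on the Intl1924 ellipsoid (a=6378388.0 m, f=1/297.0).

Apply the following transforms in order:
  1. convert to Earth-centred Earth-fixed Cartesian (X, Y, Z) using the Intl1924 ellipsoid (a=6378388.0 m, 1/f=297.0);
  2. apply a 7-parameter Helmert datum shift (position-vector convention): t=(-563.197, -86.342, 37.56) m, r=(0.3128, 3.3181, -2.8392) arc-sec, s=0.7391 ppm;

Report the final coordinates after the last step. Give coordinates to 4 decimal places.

start: φ=28.864396°, λ=84.865017°, h=577.689 m
→ ECEF (a=6378388.000, f=1/297.0): X=500394.9837, Y=5568415.1976, Z=3061069.6393
→ Helmert 7p (PV): X=499958.0471, Y=5568321.4413, Z=3061109.8566

X=499958.0471 m, Y=5568321.4413 m, Z=3061109.8566 m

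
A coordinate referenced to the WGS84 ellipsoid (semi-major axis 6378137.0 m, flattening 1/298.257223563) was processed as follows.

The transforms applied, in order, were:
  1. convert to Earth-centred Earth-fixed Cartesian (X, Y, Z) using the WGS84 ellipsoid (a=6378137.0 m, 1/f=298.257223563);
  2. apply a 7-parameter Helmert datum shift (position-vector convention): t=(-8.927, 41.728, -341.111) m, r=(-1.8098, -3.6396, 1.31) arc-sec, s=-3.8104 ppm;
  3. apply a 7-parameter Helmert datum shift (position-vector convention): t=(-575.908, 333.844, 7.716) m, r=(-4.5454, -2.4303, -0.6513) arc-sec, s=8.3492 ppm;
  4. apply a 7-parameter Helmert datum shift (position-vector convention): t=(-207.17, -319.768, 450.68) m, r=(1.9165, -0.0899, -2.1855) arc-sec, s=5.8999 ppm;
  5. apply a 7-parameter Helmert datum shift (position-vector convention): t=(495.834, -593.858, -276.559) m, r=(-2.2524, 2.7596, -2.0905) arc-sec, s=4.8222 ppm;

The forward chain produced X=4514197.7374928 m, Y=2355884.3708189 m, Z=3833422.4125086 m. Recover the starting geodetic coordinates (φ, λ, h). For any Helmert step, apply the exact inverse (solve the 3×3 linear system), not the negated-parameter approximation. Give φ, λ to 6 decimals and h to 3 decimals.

start: X=4514197.7375, Y=2355884.3708, Z=3833422.4125 m
→ Helmert⁻¹: X=4513604.9631, Y=2356470.7465, Z=3833766.6044
→ Helmert⁻¹: X=4513762.2006, Y=2356860.0524, Z=3833269.4424
→ Helmert⁻¹: X=4514338.1418, Y=2356436.3161, Z=3833228.4603
→ Helmert⁻¹: X=4514446.8792, Y=2356341.2595, Z=3833525.1950
→ geod (Bowring, a=6378137.000): φ=37.15715600°, λ=27.56256400°, h=3671.2020 m

φ=37.157156°, λ=27.562564°, h=3671.202 m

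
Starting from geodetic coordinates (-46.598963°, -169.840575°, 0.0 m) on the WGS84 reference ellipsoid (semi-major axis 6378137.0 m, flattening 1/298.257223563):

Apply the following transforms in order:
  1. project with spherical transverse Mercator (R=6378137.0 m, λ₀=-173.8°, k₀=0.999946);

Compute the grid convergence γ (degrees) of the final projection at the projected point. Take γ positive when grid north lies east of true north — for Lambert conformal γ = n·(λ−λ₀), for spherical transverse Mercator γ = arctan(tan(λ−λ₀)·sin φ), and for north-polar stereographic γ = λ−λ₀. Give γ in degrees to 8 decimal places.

start: φ=-46.598963°, λ=-169.840575°, h=0.000 m
→ into tm (λ₀=-173.8°): φ=-46.59896300°, λ−λ₀=3.95942500°
convergence γ = -2.87893148°

-2.87893148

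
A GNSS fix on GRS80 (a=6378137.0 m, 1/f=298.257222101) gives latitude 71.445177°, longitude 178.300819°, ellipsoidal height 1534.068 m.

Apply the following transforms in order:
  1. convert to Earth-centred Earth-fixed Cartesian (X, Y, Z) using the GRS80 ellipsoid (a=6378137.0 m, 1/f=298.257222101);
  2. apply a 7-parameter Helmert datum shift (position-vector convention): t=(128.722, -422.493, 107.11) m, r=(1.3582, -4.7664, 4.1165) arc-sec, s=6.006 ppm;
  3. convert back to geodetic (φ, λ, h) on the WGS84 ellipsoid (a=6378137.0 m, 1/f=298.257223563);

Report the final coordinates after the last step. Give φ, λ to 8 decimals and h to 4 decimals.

φ=71.44537527°, λ=178.31497018°, h=1628.6057 m

start: φ=71.445177°, λ=178.300819°, h=1534.068 m
→ ECEF (a=6378137.000, f=1/298.257222101): X=-2035325.1829, Y=60377.9222, Z=6025724.9497
→ Helmert 7p (PV): X=-2035349.1343, Y=59875.4938, Z=6025821.6149
→ geod (Bowring, a=6378137.000): φ=71.44537527°, λ=178.31497018°, h=1628.6057 m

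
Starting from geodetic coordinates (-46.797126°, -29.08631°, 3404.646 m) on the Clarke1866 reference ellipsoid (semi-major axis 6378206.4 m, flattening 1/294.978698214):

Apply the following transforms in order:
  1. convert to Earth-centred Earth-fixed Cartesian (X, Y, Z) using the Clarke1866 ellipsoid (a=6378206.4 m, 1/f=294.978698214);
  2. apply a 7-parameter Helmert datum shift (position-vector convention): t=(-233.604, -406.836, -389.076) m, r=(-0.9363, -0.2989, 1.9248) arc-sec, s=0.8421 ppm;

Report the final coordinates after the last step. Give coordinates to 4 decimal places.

start: φ=-46.797126°, λ=-29.086310°, h=3404.646 m
→ ECEF (a=6378206.400, f=1/294.978698214): X=3824677.3240, Y=-2127591.2900, Z=-4628632.0885
→ Helmert 7p (PV): X=3824473.5022, Y=-2127985.2377, Z=-4629009.8621

X=3824473.5022 m, Y=-2127985.2377 m, Z=-4629009.8621 m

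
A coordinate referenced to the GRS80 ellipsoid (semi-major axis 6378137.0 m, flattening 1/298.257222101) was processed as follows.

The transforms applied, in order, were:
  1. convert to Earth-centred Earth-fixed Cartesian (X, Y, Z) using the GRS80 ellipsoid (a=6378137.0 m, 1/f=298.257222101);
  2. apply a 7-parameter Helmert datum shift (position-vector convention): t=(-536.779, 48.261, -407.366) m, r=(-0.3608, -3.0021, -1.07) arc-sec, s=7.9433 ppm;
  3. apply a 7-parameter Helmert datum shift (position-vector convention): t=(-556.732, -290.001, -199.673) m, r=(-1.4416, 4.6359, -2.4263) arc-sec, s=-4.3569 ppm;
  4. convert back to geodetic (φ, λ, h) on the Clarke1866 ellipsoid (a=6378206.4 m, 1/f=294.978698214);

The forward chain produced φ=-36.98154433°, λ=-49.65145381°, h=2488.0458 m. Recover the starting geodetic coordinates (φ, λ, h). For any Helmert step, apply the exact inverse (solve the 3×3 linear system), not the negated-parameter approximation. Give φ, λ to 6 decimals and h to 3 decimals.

start: φ=-36.981544°, λ=-49.651454°, h=2488.046 m
→ ECEF (a=6378206.400, f=1/294.978698214): X=3304082.9604, Y=-3889355.5552, Z=-3817061.5123
→ Helmert⁻¹: X=3304785.6222, Y=-3889016.9481, Z=-3816831.3731
→ Helmert⁻¹: X=3305260.7737, Y=-3889010.4955, Z=-3816448.6017
→ geod (Bowring, a=6378137.000): φ=-36.97236900°, λ=-49.63886900°, h=2502.0960 m

φ=-36.972369°, λ=-49.638869°, h=2502.096 m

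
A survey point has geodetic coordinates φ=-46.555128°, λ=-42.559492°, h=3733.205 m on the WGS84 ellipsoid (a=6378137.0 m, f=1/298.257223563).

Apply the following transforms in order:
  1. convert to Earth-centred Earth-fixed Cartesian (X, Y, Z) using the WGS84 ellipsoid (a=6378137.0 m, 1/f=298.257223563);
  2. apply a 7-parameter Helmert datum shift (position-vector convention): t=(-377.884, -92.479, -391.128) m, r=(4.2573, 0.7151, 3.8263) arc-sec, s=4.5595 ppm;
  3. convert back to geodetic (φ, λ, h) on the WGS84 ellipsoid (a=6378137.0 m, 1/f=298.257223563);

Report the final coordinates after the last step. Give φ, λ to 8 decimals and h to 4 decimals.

start: φ=-46.555128°, λ=-42.559492°, h=3733.205 m
→ ECEF (a=6378137.000, f=1/298.257223563): X=3238201.1895, Y=-2973456.1361, Z=-4610607.0200
→ Helmert 7p (PV): X=3237877.2446, Y=-2973406.9391, Z=-4611091.7690
→ geod (Bowring, a=6378137.000): φ=-46.55989951°, λ=-42.56187538°, h=3898.2120 m

φ=-46.55989951°, λ=-42.56187538°, h=3898.2120 m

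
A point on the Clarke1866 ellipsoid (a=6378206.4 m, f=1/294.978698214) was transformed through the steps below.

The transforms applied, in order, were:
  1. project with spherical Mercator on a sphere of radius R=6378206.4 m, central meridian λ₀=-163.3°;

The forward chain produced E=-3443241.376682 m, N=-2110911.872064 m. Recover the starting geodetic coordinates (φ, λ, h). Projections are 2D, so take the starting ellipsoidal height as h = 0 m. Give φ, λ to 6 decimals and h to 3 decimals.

φ=-18.625458°, λ=165.769173°, h=0.000 m

start: E=-3443241.3767, N=-2110911.8721 m
→ merc⁻¹: φ=-18.62545800°, λ=165.76917300°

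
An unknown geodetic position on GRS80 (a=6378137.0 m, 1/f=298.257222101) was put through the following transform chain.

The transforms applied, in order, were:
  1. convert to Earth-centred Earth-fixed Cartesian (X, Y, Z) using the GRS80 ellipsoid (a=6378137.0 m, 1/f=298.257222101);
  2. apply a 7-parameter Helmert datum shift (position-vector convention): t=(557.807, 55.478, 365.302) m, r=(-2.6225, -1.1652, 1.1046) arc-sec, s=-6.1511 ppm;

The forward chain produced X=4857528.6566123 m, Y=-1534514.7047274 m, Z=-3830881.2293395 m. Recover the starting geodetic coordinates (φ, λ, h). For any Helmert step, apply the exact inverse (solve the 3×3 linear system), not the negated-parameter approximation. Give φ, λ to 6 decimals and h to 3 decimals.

φ=-37.134655°, λ=-17.533899°, h=3312.566 m

start: X=4857528.6566, Y=-1534514.7047, Z=-3830881.2293 m
→ Helmert⁻¹: X=4856970.8643, Y=-1534556.9201, Z=-3831317.0459
→ geod (Bowring, a=6378137.000): φ=-37.13465500°, λ=-17.53389900°, h=3312.5660 m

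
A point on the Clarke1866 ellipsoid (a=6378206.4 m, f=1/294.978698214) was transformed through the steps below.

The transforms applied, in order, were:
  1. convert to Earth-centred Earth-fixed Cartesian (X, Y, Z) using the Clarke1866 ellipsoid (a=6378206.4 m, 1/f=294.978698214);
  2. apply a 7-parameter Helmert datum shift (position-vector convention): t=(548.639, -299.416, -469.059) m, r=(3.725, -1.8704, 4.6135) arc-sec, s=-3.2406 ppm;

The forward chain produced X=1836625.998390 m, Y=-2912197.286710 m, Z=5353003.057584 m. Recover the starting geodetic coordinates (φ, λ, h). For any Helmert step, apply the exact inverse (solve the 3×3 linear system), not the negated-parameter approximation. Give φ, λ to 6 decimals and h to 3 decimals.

φ=57.435181°, λ=-57.766538°, h=1880.666 m

start: X=1836625.9984, Y=-2912197.2867, Z=5353003.0576 m
→ Helmert⁻¹: X=1836066.7259, Y=-2911851.6931, Z=5353525.4018
→ geod (Bowring, a=6378206.400): φ=57.43518100°, λ=-57.76653800°, h=1880.6660 m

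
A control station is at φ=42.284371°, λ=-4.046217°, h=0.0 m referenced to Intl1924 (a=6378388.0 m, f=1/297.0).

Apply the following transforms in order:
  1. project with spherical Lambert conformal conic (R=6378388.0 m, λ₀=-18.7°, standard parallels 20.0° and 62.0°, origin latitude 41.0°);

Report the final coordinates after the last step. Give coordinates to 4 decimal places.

start: φ=42.284371°, λ=-4.046217°, h=0.000 m
→ lcc (R=6378388.0, λ₀=-18.7°): E=1120157.4568, N=229875.3051

E=1120157.4568 m, N=229875.3051 m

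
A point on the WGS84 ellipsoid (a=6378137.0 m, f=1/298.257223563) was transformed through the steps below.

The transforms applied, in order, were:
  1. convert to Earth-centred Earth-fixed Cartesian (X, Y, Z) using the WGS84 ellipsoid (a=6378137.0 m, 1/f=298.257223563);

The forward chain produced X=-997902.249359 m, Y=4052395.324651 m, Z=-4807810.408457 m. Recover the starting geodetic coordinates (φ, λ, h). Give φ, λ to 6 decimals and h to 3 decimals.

start: X=-997902.2494, Y=4052395.3247, Z=-4807810.4085 m
→ geod (Bowring, a=6378137.000): φ=-49.23055900°, λ=103.83384400°, h=618.8530 m

φ=-49.230559°, λ=103.833844°, h=618.853 m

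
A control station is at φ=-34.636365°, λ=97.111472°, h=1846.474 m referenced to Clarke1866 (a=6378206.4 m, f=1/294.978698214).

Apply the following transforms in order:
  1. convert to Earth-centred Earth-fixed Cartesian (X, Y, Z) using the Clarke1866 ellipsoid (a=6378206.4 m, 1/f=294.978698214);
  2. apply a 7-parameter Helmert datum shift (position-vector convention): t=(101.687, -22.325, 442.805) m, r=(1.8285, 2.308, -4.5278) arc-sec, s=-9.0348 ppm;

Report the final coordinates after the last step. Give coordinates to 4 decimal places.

X=-650400.5290 m, Y=5214650.0581 m, Z=-3605082.1538 m

start: φ=-34.636365°, λ=97.111472°, h=1846.474 m
→ ECEF (a=6378206.400, f=1/294.978698214): X=-650582.2176, Y=5214673.2528, Z=-3605611.0411
→ Helmert 7p (PV): X=-650400.5290, Y=5214650.0581, Z=-3605082.1538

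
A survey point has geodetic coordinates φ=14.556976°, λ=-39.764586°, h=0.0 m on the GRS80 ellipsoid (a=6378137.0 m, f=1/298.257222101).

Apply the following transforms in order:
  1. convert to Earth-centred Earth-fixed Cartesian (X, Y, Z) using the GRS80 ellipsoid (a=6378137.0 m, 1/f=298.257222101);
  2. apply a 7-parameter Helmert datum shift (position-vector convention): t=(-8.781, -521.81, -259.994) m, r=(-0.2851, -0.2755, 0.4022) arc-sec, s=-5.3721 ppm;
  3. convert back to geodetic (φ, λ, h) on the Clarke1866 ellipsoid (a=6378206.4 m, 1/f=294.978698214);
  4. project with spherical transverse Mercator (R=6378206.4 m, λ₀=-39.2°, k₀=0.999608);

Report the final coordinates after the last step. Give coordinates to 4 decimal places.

E=-61204.1513 m, N=1619726.4569 m

start: φ=14.556976°, λ=-39.764586°, h=0.000 m
→ ECEF (a=6378137.000, f=1/298.257222101): X=4746356.9663, Y=-3949547.9427, Z=1592702.7631
→ Helmert 7p (PV): X=4746328.2614, Y=-3950037.0790, Z=1592446.0115
→ geod (Bowring, a=6378206.400): φ=14.55511242°, λ=-39.76824505°, h=162.5335 m
→ tm (R=6378206.4, λ₀=-39.2°): E=-61204.1513, N=1619726.4569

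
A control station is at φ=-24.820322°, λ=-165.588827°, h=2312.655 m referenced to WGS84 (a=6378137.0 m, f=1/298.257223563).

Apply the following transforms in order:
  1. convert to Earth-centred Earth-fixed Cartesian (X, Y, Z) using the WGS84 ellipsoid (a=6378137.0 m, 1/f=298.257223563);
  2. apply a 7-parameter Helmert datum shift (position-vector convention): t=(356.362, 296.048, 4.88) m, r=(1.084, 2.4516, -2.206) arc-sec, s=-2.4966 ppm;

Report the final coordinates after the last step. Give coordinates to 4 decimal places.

start: φ=-24.820322°, λ=-165.588827°, h=2312.655 m
→ ECEF (a=6378137.000, f=1/298.257223563): X=-5612170.4362, Y=-1442127.0656, Z=-2661993.6612
→ Helmert 7p (PV): X=-5611847.1259, Y=-1441753.4055, Z=-2661923.0098

X=-5611847.1259 m, Y=-1441753.4055 m, Z=-2661923.0098 m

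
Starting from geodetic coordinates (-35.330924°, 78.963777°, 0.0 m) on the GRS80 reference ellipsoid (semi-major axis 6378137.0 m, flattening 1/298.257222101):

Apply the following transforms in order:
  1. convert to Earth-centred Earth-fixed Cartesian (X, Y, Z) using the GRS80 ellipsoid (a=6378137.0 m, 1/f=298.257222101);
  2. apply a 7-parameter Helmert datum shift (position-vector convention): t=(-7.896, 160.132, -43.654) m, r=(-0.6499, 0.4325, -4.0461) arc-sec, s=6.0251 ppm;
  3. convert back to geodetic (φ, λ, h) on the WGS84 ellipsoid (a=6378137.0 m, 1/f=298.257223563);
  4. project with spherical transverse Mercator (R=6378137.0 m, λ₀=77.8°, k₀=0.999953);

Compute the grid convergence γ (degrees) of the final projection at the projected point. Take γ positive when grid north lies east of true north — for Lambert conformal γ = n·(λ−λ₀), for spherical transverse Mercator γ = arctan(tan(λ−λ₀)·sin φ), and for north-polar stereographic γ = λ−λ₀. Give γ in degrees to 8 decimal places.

-0.67269490

start: φ=-35.330924°, λ=78.963777°, h=0.000 m
→ ECEF (a=6378137.000, f=1/298.257222101): X=997210.4977, Y=5112943.2716, Z=-3667880.1970
→ Helmert 7p (PV): X=997301.2154, Y=5113103.0913, Z=-3667964.1513
→ geod (Bowring, a=6378137.000): φ=-35.33063319°, λ=78.96313419°, h=190.6923 m
→ into tm (λ₀=77.8°): φ=-35.33063319°, λ−λ₀=1.16313419°
convergence γ = -0.67269490°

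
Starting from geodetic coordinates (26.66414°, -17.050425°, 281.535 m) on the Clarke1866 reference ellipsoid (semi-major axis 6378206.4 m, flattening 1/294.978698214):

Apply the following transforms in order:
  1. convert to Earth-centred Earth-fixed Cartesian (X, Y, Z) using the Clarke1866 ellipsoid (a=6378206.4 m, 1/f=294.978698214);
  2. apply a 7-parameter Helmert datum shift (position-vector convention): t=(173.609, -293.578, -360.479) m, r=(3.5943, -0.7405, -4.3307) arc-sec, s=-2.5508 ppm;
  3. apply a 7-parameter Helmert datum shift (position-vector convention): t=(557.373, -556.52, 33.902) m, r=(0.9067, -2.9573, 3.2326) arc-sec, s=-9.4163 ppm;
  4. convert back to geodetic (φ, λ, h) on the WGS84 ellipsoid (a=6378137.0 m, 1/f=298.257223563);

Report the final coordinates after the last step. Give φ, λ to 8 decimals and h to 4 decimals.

φ=26.65656780°, λ=-17.05748607°, h=927.8901 m

start: φ=26.664140°, λ=-17.050425°, h=281.535 m
→ ECEF (a=6378206.400, f=1/294.978698214): X=5453330.7694, Y=-1672499.9299, Z=2844974.5585
→ Helmert 7p (PV): X=5453445.1390, Y=-1672953.3140, Z=2844597.2558
→ Helmert 7p (PV): X=5453936.5954, Y=-1673421.1191, Z=2844675.2058
→ geod (Bowring, a=6378137.000): φ=26.65656780°, λ=-17.05748607°, h=927.8901 m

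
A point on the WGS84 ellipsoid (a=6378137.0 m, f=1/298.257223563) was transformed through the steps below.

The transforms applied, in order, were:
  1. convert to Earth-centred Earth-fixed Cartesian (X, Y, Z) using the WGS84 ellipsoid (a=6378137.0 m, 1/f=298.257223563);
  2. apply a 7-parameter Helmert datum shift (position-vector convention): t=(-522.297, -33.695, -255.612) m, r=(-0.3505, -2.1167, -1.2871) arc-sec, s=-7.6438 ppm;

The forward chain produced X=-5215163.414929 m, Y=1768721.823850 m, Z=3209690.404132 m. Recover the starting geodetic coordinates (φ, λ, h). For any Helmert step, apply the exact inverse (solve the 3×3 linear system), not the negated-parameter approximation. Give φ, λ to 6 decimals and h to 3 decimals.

start: X=-5215163.4149, Y=1768721.8238, Z=3209690.4041 m
→ Helmert⁻¹: X=-5214659.0734, Y=1768731.0446, Z=3210027.0712
→ geod (Bowring, a=6378137.000): φ=30.40803100°, λ=161.26386500°, h=1109.5090 m

φ=30.408031°, λ=161.263865°, h=1109.509 m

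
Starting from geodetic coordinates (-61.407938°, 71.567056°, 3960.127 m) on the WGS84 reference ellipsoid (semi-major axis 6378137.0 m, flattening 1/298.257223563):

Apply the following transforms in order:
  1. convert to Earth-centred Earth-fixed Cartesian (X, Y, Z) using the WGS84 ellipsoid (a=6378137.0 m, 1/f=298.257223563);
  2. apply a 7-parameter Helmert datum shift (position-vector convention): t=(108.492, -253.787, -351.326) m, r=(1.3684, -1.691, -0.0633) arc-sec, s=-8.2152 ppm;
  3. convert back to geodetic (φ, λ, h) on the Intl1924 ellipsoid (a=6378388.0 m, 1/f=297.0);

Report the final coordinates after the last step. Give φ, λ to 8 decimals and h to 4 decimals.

φ=-61.41125539°, λ=71.56301781°, h=3936.7498 m

start: φ=-61.407938°, λ=71.567056°, h=3960.127 m
→ ECEF (a=6378137.000, f=1/298.257223563): X=968247.5841, Y=2905081.5851, Z=-5580716.3287
→ Helmert 7p (PV): X=968394.7648, Y=2904840.6584, Z=-5580994.5975
→ geod (Bowring, a=6378388.000): φ=-61.41125539°, λ=71.56301781°, h=3936.7498 m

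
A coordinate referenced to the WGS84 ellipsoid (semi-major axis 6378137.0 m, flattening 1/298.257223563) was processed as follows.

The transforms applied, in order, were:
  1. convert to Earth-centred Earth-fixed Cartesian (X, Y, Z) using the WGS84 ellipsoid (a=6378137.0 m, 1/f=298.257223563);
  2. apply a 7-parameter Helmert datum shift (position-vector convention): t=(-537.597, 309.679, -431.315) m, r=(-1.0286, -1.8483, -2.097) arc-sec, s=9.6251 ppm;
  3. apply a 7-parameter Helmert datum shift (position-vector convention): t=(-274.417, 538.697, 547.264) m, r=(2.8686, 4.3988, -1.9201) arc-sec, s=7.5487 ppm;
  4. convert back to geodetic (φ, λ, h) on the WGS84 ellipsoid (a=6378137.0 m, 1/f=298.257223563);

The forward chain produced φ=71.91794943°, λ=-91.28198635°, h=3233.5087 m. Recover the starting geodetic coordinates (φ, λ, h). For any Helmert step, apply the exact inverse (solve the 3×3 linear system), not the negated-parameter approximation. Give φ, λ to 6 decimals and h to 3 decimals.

start: φ=71.917949°, λ=-91.281986°, h=3233.509 m
→ ECEF (a=6378137.000, f=1/298.257223563): X=-44447.4926, Y=-1986159.0172, Z=6043924.5943
→ Helmert⁻¹: X=-44283.1297, Y=-1986599.0824, Z=6043358.3950
→ Helmert⁻¹: X=-43670.7549, Y=-1986920.2202, Z=6043722.0214
→ geod (Bowring, a=6378137.000): φ=71.91105300°, λ=-91.25910800°, h=3271.8440 m

φ=71.911053°, λ=-91.259108°, h=3271.844 m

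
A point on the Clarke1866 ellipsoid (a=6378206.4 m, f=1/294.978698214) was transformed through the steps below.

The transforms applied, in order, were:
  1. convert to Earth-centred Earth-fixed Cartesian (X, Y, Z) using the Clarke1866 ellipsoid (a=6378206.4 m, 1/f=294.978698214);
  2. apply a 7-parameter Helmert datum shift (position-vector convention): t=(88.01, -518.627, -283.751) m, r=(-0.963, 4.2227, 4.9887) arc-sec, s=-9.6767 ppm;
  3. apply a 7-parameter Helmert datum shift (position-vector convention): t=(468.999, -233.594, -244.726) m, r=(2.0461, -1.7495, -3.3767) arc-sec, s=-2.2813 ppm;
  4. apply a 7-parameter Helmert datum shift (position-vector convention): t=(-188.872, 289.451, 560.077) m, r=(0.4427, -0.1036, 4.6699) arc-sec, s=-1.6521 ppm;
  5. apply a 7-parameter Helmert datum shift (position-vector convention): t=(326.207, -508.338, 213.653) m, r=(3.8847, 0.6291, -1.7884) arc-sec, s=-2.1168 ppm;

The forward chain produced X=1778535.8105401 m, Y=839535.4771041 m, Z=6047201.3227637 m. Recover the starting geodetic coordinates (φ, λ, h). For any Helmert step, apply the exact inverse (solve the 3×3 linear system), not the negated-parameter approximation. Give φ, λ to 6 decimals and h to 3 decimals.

start: X=1778535.8105, Y=839535.4771, Z=6047201.3228 m
→ Helmert⁻¹: X=1778187.6399, Y=840174.8973, Z=6046990.0700
→ Helmert⁻¹: X=1778401.5016, Y=839859.5476, Z=6046437.2865
→ Helmert⁻¹: X=1777974.0909, Y=840184.1464, Z=6046672.3919
→ Helmert⁻¹: X=1777799.8201, Y=840639.6788, Z=6047054.9784
→ geod (Bowring, a=6378206.400): φ=72.09935000°, λ=25.30731100°, h=140.6460 m

φ=72.099350°, λ=25.307311°, h=140.646 m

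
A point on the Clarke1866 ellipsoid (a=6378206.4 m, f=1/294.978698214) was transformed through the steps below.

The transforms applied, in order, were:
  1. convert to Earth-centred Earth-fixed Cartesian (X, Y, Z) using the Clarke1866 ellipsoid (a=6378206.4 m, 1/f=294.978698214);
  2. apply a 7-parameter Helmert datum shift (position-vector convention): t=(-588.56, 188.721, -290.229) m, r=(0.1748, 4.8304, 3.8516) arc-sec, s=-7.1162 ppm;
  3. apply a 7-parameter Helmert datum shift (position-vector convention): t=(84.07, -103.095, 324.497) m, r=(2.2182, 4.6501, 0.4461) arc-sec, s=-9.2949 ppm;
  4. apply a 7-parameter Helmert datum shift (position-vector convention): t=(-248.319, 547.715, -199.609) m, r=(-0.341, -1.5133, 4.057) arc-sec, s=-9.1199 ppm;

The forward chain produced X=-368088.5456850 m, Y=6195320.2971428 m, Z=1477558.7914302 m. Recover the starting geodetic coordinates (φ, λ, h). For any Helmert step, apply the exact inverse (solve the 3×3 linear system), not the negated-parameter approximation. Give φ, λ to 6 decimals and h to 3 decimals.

φ=13.481536°, λ=93.391778°, h=2209.252 m

start: X=-368088.5457, Y=6195320.2971, Z=1477558.7914 m
→ Helmert⁻¹: X=-367710.8938, Y=6194833.8677, Z=1477784.8167
→ Helmert⁻¹: X=-367818.2912, Y=6195011.2282, Z=1477399.1385
→ Helmert⁻¹: X=-367151.2721, Y=6194874.6993, Z=1477686.0351
→ geod (Bowring, a=6378206.400): φ=13.48153600°, λ=93.39177800°, h=2209.2520 m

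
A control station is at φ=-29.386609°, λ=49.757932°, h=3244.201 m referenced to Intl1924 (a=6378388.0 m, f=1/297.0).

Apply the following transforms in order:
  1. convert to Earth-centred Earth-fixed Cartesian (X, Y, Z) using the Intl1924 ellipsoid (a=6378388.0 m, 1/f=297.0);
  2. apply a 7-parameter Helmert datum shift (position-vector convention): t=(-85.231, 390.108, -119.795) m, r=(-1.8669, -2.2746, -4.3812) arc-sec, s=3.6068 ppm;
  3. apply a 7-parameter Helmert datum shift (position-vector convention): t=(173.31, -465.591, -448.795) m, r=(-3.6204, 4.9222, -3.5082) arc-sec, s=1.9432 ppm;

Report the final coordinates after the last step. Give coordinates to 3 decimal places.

start: φ=-29.386609°, λ=49.757932°, h=3244.201 m
→ ECEF (a=6378388.000, f=1/297.0): X=3595093.0624, Y=4247887.8044, Z=-3112945.8212
→ Helmert 7p (PV): X=3595145.3548, Y=4248188.6960, Z=-3113075.6464
→ Helmert 7p (PV): X=3595323.6162, Y=4247615.5714, Z=-3113690.8488

X=3595323.616 m, Y=4247615.571 m, Z=-3113690.849 m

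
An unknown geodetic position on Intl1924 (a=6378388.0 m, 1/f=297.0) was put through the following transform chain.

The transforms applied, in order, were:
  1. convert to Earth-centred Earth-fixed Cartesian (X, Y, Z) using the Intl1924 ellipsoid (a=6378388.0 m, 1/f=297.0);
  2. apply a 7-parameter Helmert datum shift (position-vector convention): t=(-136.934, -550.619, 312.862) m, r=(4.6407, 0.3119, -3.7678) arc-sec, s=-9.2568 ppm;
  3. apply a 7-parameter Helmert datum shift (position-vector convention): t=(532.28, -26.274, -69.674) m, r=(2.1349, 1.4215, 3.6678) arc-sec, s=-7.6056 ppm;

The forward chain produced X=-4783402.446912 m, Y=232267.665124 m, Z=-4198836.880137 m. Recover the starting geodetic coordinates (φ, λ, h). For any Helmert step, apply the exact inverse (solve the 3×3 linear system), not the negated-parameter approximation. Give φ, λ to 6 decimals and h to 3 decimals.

start: X=-4783402.4469, Y=232267.6651, Z=-4198836.8801 m
→ Helmert⁻¹: X=-4783938.0437, Y=232337.3147, Z=-4198834.5144
→ Helmert⁻¹: X=-4783843.2938, Y=232708.2272, Z=-4199198.7169
→ geod (Bowring, a=6378388.000): φ=-41.43434100°, λ=177.21506400°, h=633.2960 m

φ=-41.434341°, λ=177.215064°, h=633.296 m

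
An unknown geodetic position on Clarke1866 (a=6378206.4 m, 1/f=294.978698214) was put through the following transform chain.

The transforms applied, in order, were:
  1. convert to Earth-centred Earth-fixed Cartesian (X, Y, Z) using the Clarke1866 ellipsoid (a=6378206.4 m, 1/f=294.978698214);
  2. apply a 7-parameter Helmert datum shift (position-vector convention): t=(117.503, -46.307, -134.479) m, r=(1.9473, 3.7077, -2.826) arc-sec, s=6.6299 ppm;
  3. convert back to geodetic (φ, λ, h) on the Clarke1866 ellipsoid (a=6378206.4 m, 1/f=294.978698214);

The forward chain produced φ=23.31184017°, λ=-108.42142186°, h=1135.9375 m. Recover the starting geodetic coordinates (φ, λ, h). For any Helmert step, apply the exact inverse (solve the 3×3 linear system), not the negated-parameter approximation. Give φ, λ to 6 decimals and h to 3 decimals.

φ=23.313169°, λ=-108.422361°, h=1140.690 m

start: φ=23.311840°, λ=-108.421422°, h=1135.937 m
→ ECEF (a=6378206.400, f=1/294.978698214): X=-1852309.6762, Y=-5561305.2460, Z=2508776.0374
→ Helmert⁻¹: X=-1852383.8033, Y=-5561223.7618, Z=2508913.0876
→ geod (Bowring, a=6378206.400): φ=23.31316900°, λ=-108.42236100°, h=1140.6900 m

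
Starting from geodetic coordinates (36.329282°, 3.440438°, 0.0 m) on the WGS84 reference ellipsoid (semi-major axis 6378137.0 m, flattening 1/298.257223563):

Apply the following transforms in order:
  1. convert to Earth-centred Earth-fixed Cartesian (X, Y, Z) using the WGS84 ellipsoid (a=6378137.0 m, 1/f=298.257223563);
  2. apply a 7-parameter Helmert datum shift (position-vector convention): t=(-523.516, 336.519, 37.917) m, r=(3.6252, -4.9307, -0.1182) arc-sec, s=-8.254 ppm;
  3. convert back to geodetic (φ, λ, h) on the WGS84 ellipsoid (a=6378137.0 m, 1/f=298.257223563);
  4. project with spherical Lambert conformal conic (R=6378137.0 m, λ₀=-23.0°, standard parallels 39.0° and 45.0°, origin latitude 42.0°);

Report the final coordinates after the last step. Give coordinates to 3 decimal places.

start: φ=36.329282°, λ=3.440438°, h=0.000 m
→ ECEF (a=6378137.000, f=1/298.257223563): X=5135165.8647, Y=308722.2910, Z=3757689.5073
→ Helmert 7p (PV): X=5134510.3142, Y=308987.2765, Z=3757824.5878
→ geod (Bowring, a=6378137.000): φ=36.33367163°, λ=3.44382251°, h=-434.3144 m
→ lcc (R=6378137.0, λ₀=-23.0°): E=2341863.6558, N=-266243.8906

E=2341863.656 m, N=-266243.891 m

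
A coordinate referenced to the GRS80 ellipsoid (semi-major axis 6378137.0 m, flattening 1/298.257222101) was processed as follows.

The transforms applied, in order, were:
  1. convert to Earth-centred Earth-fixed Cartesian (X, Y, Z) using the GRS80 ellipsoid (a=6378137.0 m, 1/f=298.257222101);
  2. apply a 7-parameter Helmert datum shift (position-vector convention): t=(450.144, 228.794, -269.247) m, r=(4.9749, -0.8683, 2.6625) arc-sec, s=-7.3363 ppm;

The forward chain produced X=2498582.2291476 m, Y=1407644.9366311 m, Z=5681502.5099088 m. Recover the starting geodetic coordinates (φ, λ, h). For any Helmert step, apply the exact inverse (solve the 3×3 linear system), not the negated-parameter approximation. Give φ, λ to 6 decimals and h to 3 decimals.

start: X=2498582.2291, Y=1407644.9366, Z=5681502.5099 m
→ Helmert⁻¹: X=2498192.4992, Y=1407531.2594, Z=5681768.9757
→ geod (Bowring, a=6378137.000): φ=63.37567000°, λ=29.39777400°, h=3247.2690 m

φ=63.375670°, λ=29.397774°, h=3247.269 m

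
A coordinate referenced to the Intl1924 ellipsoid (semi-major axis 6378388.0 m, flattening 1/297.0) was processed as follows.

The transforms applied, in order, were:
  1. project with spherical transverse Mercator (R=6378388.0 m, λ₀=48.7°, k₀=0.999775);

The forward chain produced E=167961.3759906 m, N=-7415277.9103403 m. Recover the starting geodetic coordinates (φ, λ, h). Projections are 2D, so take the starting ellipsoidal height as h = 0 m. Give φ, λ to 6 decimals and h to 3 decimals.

start: E=167961.3760, N=-7415277.9103 m
→ tm⁻¹: φ=-66.57901900°, λ=52.49854300°

φ=-66.579019°, λ=52.498543°, h=0.000 m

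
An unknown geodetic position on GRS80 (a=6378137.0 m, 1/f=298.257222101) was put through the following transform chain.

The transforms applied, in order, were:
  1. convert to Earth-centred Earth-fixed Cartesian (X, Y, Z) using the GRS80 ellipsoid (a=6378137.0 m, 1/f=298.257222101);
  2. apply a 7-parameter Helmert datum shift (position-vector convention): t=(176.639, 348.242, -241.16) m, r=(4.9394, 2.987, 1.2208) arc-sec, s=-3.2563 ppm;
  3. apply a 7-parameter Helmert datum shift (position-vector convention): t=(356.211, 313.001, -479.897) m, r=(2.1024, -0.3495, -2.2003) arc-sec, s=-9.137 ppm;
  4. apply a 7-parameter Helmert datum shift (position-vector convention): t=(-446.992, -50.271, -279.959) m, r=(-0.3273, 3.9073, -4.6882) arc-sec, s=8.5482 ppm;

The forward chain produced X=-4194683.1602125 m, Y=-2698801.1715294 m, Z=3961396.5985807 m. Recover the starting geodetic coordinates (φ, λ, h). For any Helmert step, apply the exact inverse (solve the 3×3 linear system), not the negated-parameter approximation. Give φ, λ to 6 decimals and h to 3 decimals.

φ=38.648621°, λ=-147.238416°, h=704.651 m

start: X=-4194683.1602, Y=-2698801.1715, Z=3961396.5986 m
→ Helmert⁻¹: X=-4194214.0179, Y=-2698829.4479, Z=3961558.9587
→ Helmert⁻¹: X=-4194573.0485, Y=-2699171.4715, Z=3962109.6764
→ Helmert⁻¹: X=-4194836.7042, Y=-2699408.7900, Z=3962367.6345
→ geod (Bowring, a=6378137.000): φ=38.64862100°, λ=-147.23841600°, h=704.6510 m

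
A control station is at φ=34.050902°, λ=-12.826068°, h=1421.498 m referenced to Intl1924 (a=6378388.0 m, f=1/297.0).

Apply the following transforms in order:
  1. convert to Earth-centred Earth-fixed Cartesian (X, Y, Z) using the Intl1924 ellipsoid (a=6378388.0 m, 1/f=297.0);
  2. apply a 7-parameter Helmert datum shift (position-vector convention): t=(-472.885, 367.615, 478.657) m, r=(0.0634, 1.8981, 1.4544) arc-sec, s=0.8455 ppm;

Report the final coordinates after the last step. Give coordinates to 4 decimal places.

start: φ=34.050902°, λ=-12.826068°, h=1421.498 m
→ ECEF (a=6378388.000, f=1/297.0): X=5159477.0952, Y=-1174673.2788, Z=3551976.3938
→ Helmert 7p (PV): X=5159049.5415, Y=-1174271.3685, Z=3552410.2142

X=5159049.5415 m, Y=-1174271.3685 m, Z=3552410.2142 m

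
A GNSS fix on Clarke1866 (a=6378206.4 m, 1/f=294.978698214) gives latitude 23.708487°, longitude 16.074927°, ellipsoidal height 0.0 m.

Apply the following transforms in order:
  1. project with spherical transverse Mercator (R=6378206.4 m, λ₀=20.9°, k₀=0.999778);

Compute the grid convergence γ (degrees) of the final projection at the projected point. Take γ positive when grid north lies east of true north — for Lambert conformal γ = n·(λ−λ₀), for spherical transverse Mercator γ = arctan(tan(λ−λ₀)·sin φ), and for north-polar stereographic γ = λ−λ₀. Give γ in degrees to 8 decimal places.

start: φ=23.708487°, λ=16.074927°, h=0.000 m
→ into tm (λ₀=20.9°): φ=23.70848700°, λ−λ₀=-4.82507300°
convergence γ = -1.94393488°

-1.94393488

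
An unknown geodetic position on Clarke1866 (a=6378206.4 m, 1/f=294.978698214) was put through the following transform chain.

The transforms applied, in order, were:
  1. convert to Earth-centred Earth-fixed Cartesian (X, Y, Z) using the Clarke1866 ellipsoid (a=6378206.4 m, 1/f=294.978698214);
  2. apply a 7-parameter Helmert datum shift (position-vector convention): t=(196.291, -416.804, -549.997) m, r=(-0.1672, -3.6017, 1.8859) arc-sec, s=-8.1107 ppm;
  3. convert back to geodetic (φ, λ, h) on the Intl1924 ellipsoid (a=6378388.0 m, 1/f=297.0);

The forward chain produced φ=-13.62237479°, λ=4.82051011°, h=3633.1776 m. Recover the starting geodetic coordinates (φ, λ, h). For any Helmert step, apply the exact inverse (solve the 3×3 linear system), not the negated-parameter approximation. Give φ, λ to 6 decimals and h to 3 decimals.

start: φ=-13.622375°, λ=4.820510°, h=3633.178 m
→ ECEF (a=6378388.000, f=1/297.0): X=6181702.0505, Y=521320.5529, Z=-1493283.3922
→ Helmert⁻¹: X=6181534.5986, Y=521686.2803, Z=-1492853.0186
→ geod (Bowring, a=6378206.400): φ=-13.61949000°, λ=4.82400600°, h=3589.2410 m

φ=-13.619490°, λ=4.824006°, h=3589.241 m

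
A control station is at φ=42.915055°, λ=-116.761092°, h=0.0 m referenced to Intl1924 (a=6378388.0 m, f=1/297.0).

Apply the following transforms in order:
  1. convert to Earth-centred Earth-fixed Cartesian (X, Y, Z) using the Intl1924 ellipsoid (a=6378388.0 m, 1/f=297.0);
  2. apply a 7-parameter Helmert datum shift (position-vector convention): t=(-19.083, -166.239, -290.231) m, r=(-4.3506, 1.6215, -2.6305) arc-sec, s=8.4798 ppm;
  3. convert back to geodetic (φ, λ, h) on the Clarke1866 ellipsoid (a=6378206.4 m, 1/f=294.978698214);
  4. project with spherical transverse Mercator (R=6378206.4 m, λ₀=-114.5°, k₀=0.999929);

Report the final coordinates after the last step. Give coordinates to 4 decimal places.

start: φ=42.915055°, λ=-116.761092°, h=0.000 m
→ ECEF (a=6378388.000, f=1/297.0): X=-2106638.8353, Y=-4177482.5481, Z=4320670.8190
→ Helmert 7p (PV): X=-2106695.0920, Y=-4177566.2114, Z=4320521.9008
→ geod (Bowring, a=6378206.400): φ=42.91477546°, λ=-116.76124581°, h=221.2818 m
→ tm (R=6378206.4, λ₀=-114.5°): E=-184344.4269, N=4779441.3467

E=-184344.4269 m, N=4779441.3467 m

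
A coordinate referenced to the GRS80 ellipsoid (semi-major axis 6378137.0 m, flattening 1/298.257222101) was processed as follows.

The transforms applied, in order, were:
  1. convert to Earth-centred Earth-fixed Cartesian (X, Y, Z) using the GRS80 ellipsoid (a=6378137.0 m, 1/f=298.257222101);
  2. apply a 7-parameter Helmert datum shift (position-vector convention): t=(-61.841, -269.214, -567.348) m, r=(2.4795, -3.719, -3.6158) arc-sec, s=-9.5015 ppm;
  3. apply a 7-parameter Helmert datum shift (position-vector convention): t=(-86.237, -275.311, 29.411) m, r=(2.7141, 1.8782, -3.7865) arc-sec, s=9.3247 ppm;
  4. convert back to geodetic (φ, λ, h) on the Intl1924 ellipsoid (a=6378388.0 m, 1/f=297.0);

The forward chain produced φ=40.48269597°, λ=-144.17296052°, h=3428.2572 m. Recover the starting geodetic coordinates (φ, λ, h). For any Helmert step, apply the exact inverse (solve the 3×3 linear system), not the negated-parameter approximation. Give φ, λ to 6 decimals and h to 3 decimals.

φ=40.489391°, λ=-144.175825°, h=3657.943 m

start: φ=40.482696°, λ=-144.172961°, h=3428.257 m
→ ECEF (a=6378388.000, f=1/297.0): X=-3941166.3476, Y=-2845287.2007, Z=4121193.6650
→ Helmert⁻¹: X=-3941028.6605, Y=-2845003.4812, Z=4121127.3751
→ Helmert⁻¹: X=-3940880.0786, Y=-2844780.8315, Z=4121839.1377
→ geod (Bowring, a=6378137.000): φ=40.48939100°, λ=-144.17582500°, h=3657.9430 m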